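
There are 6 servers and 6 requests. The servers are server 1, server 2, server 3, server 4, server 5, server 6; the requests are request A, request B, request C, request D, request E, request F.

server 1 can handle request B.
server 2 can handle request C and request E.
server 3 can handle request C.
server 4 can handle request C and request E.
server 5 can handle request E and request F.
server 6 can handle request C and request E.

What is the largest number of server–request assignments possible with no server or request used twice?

A valid assignment of size 4: server 1→request B, server 2→request E, server 3→request C, server 5→request F.
The set {server 2, server 3, server 4, server 6} has only 2 neighbours ({request C, request E}), so by Hall's theorem at most 4 of the 6 servers can be matched.

4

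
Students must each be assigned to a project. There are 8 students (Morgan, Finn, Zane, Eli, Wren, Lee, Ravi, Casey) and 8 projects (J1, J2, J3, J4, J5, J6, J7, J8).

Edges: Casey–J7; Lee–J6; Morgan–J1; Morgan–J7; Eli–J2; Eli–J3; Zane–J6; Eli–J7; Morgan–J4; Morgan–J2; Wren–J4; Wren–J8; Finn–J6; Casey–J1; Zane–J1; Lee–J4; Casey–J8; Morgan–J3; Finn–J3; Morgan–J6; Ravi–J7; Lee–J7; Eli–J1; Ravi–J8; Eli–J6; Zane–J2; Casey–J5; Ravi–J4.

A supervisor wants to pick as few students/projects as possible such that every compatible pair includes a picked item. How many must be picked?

{Morgan, Finn, Zane, Eli, Wren, Lee, Ravi, Casey} is a vertex cover of size 8: every edge has an endpoint in this set.
No smaller cover exists because Morgan–J6, Finn–J3, Zane–J1, Eli–J2, Wren–J8, Lee–J4, Ravi–J7, Casey–J5 is a matching of size 8, and a cover must include an endpoint of each of these disjoint edges (König's theorem).

8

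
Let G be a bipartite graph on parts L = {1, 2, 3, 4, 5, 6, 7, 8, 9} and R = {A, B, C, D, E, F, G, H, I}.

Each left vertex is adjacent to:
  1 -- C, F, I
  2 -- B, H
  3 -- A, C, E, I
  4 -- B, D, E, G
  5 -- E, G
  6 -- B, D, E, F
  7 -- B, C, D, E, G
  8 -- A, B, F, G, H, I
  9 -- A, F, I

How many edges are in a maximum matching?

9

One maximum matching: 1→C, 2→H, 3→E, 4→D, 5→G, 6→F, 7→B, 8→A, 9→I.
All 9 left vertices are matched, so no larger matching exists.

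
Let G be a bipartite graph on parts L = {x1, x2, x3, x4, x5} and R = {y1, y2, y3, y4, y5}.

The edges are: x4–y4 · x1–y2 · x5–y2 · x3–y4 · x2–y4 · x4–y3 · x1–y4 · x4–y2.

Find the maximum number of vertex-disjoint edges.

3

A valid assignment of size 3: x1–y2, x2–y4, x4–y3.
The set {x1, x2, x3, x5} has only 2 neighbours ({y2, y4}), so by Hall's theorem at most 3 of the 5 left vertices can be matched.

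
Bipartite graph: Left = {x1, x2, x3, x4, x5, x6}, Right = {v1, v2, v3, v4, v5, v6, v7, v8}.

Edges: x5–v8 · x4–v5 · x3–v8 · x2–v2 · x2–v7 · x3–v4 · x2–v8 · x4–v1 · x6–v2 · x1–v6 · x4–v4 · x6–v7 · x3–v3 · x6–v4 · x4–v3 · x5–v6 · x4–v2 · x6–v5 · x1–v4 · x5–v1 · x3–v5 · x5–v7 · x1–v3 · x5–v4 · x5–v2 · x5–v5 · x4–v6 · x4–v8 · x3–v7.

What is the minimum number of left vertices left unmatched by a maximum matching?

0

A valid assignment of size 6: x1→v6, x2→v7, x3→v5, x4→v3, x5→v8, x6→v2.
All 6 left vertices are matched, so no larger matching exists.
That matches 6 of the 6, leaving 0 unmatched; no matching can do better.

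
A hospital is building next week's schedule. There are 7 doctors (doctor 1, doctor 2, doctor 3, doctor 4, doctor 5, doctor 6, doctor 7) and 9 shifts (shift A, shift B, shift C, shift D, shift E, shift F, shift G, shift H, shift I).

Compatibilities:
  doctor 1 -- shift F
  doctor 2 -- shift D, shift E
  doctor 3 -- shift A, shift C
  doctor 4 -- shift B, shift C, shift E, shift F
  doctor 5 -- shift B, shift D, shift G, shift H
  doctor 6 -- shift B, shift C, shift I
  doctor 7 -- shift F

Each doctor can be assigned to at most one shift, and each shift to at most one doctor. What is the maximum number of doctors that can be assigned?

One maximum matching: doctor 1-shift F, doctor 2-shift D, doctor 3-shift A, doctor 4-shift E, doctor 5-shift G, doctor 6-shift I.
The set {doctor 1, doctor 7} has only 1 neighbour ({shift F}), so by Hall's theorem at most 6 of the 7 doctors can be matched.

6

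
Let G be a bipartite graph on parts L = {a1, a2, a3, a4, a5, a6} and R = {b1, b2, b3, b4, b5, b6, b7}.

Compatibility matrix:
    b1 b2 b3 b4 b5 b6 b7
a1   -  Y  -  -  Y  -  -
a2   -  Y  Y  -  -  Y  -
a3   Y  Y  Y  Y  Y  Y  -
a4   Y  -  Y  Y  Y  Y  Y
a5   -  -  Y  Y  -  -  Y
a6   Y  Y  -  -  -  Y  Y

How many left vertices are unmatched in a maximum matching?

0

A valid assignment of size 6: a1-b2, a2-b3, a3-b5, a4-b1, a5-b7, a6-b6.
All 6 left vertices are matched, so no larger matching exists.
That matches 6 of the 6, leaving 0 unmatched; no matching can do better.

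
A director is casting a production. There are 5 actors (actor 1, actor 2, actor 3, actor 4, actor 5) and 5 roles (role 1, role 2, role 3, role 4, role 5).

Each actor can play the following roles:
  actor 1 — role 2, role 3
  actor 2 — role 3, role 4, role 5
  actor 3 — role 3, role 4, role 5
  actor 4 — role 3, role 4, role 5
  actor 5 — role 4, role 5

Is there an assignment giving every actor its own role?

The set {actor 2, actor 3, actor 4, actor 5} has only 3 neighbours ({role 3, role 4, role 5}), so by Hall's theorem at most 4 of the 5 actors can be matched.
Hence no matching covers every actor.

No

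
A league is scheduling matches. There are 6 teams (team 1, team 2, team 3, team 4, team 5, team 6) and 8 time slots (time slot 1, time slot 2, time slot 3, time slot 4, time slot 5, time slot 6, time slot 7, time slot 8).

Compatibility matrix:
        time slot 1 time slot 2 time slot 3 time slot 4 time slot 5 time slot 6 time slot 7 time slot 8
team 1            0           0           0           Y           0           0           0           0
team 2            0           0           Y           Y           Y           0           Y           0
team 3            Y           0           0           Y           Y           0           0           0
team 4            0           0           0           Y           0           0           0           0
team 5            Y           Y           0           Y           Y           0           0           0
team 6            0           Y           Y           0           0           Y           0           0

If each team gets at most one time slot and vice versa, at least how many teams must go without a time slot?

1

A valid assignment of size 5: team 1–time slot 4, team 2–time slot 7, team 3–time slot 1, team 5–time slot 5, team 6–time slot 2.
The set {team 1, team 4} has only 1 neighbour ({time slot 4}), so by Hall's theorem at most 5 of the 6 teams can be matched.
That matches 5 of the 6, leaving 1 unmatched; no matching can do better.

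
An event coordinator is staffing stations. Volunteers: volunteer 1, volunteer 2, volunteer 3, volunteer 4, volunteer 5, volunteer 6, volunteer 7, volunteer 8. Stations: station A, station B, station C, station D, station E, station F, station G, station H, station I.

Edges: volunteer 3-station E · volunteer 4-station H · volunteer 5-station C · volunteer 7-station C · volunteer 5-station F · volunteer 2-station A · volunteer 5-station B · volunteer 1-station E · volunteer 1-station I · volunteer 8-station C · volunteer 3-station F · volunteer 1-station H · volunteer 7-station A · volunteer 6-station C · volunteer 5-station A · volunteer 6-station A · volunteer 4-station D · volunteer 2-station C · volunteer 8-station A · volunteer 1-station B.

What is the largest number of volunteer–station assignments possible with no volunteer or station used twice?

6

One maximum matching: volunteer 1-station B, volunteer 2-station C, volunteer 3-station E, volunteer 4-station H, volunteer 5-station F, volunteer 6-station A.
The set {volunteer 2, volunteer 6, volunteer 7, volunteer 8} has only 2 neighbours ({station A, station C}), so by Hall's theorem at most 6 of the 8 volunteers can be matched.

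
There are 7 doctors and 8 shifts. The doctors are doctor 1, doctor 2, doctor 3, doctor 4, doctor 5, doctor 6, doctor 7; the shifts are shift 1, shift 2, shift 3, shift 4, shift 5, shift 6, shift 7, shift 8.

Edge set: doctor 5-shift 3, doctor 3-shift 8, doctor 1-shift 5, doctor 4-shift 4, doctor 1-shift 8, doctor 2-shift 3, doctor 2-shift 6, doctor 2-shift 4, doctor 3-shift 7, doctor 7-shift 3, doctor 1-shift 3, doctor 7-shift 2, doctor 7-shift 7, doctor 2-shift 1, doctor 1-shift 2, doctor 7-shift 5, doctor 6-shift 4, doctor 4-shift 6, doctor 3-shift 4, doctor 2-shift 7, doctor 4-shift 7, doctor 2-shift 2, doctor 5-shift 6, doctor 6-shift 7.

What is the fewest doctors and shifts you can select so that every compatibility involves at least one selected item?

A maximum matching has 7 edges (e.g. doctor 1–shift 3, doctor 2–shift 2, doctor 3–shift 8, doctor 4–shift 4, doctor 5–shift 6, doctor 6–shift 7, doctor 7–shift 5).
By König's theorem the minimum vertex cover has the same size. One such cover is {doctor 1, doctor 2, doctor 3, doctor 4, doctor 5, doctor 6, doctor 7}.

7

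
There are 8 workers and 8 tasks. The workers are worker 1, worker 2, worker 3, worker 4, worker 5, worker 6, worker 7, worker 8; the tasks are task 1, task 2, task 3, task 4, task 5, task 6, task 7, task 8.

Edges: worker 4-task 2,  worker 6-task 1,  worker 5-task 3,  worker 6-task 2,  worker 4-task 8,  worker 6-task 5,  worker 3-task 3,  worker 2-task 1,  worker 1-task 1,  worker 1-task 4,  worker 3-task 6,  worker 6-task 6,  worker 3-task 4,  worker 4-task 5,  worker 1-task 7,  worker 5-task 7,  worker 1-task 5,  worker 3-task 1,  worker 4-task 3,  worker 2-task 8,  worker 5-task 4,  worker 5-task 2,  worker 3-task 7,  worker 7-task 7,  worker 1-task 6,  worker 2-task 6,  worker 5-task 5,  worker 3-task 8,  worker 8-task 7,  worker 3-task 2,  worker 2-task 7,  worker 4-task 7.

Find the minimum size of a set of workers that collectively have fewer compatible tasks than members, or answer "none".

2

Take S = {worker 7, worker 8}. Its neighbourhood is {task 7}, so |N(S)| = 1 < |S| = 2.
No single vertex violates Hall's condition since each has at least one neighbour, so 2 is the minimum.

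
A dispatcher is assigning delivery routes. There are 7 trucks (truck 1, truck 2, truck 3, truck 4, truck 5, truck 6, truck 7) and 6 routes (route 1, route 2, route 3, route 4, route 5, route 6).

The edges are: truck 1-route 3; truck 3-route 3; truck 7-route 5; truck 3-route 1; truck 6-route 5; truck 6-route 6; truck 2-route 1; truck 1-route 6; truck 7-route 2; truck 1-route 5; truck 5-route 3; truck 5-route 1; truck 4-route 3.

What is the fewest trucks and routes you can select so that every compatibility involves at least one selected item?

{truck 1, truck 6, truck 7, route 1, route 3} is a vertex cover of size 5: every edge has an endpoint in this set.
No smaller cover exists because truck 1–route 5, truck 2–route 1, truck 3–route 3, truck 6–route 6, truck 7–route 2 is a matching of size 5, and a cover must include an endpoint of each of these disjoint edges (König's theorem).

5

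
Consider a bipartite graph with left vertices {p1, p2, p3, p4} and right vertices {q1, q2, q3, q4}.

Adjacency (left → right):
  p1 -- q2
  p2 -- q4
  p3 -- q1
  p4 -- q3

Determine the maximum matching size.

For example, pair p1→q2, p2→q4, p3→q1, p4→q3.
All 4 left vertices are matched, so no larger matching exists.

4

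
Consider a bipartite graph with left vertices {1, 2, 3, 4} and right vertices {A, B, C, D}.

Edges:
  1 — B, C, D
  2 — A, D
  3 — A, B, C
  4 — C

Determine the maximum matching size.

4

A valid assignment of size 4: 1–B, 2–D, 3–A, 4–C.
All 4 left vertices are matched, so no larger matching exists.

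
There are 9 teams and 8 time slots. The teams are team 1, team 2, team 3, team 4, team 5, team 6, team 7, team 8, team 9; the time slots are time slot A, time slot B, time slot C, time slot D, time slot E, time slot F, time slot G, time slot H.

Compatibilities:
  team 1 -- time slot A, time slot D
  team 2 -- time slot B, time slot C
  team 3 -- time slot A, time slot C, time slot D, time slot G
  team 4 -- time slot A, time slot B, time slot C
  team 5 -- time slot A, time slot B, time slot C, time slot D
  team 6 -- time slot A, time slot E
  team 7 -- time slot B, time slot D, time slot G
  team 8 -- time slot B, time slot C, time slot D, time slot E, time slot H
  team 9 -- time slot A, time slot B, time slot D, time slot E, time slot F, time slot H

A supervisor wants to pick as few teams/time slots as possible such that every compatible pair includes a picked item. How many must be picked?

A maximum matching has 8 edges (e.g. team 1–time slot A, team 2–time slot C, team 3–time slot G, team 4–time slot B, team 5–time slot D, team 6–time slot E, team 8–time slot H, team 9–time slot F).
By König's theorem the minimum vertex cover has the same size. One such cover is {team 6, team 8, team 9, time slot A, time slot B, time slot C, time slot D, time slot G}.

8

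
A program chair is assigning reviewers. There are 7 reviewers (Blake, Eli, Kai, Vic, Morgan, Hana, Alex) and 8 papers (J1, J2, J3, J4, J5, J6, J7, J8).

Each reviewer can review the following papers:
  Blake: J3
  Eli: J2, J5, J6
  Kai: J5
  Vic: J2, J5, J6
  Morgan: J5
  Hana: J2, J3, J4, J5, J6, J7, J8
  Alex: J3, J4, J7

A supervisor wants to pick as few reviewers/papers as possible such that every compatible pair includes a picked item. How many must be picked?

A maximum matching has 6 edges (e.g. Blake–J3, Eli–J2, Kai–J5, Vic–J6, Hana–J8, Alex–J7).
By König's theorem the minimum vertex cover has the same size. One such cover is {Blake, Eli, Vic, Hana, Alex, J5}.

6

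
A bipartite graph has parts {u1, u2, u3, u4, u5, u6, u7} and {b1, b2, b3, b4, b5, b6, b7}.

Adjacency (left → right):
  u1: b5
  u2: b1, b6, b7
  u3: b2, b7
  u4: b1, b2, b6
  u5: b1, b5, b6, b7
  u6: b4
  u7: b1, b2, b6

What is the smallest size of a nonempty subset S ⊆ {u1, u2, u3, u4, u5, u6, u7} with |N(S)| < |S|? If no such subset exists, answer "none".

6

Take S = {u1, u2, u3, u4, u5, u7}. Its neighbourhood is {b1, b2, b5, b6, b7}, so |N(S)| = 5 < |S| = 6.
Every subset of size less than 6 has at least as many neighbours as members, so 6 is the minimum.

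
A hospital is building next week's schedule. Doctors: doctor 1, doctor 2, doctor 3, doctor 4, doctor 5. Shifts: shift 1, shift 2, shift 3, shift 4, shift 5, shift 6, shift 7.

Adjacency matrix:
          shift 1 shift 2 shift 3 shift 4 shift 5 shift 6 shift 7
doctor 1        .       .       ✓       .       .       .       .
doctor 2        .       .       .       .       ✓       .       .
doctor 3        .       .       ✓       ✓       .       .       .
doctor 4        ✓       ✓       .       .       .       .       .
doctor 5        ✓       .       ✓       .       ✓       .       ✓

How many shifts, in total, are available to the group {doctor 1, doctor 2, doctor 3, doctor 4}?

The union of neighbours of {doctor 1, doctor 2, doctor 3, doctor 4} is {shift 1, shift 2, shift 3, shift 4, shift 5}, which has 5 elements.
Since |N(S)| = 5 ≥ |S| = 4, Hall's condition holds for this subset.

5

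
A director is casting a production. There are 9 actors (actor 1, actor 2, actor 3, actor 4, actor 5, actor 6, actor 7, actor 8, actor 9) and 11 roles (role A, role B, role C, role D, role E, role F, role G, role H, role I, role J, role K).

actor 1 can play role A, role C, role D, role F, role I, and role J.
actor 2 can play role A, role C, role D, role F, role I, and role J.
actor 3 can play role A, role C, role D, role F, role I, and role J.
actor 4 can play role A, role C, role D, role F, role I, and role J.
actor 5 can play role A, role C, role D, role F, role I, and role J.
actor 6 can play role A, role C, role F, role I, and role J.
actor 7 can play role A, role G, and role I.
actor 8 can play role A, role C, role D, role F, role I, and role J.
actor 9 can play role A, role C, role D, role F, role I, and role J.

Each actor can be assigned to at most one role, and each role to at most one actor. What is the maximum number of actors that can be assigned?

7

A valid assignment of size 7: actor 1→role D, actor 2→role A, actor 3→role J, actor 4→role I, actor 5→role F, actor 6→role C, actor 7→role G.
The set {actor 1, actor 2, actor 3, actor 4, actor 5, actor 6, actor 8, actor 9} has only 6 neighbours ({role A, role C, role D, role F, role I, role J}), so by Hall's theorem at most 7 of the 9 actors can be matched.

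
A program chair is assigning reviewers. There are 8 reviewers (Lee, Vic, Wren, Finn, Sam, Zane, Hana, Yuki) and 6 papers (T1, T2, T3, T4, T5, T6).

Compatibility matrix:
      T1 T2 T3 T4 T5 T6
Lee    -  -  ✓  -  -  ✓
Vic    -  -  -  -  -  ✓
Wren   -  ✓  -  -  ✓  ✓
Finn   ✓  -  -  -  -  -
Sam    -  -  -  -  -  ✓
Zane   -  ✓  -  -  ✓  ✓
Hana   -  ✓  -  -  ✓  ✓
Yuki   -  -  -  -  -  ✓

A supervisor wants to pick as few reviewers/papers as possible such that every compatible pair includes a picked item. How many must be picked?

5

The 5 edges Lee–T3, Vic–T6, Wren–T2, Finn–T1, Zane–T5 form a matching, so any vertex cover needs at least 5 vertices (one per matched edge).
Conversely {Lee, Finn, T2, T5, T6} meets every edge and has exactly 5 vertices, so 5 is optimal.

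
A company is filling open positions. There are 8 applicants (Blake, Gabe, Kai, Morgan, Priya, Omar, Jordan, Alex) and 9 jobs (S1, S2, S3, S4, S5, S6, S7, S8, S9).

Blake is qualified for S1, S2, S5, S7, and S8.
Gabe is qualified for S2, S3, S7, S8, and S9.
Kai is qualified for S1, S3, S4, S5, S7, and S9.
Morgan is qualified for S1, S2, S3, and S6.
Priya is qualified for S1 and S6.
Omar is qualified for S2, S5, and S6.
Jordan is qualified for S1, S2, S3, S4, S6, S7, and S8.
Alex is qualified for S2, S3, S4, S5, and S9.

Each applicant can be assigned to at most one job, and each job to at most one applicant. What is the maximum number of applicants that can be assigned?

A valid assignment of size 8: Blake–S8, Gabe–S9, Kai–S3, Morgan–S6, Priya–S1, Omar–S5, Jordan–S7, Alex–S2.
This saturates every applicant, so 8 is the maximum.

8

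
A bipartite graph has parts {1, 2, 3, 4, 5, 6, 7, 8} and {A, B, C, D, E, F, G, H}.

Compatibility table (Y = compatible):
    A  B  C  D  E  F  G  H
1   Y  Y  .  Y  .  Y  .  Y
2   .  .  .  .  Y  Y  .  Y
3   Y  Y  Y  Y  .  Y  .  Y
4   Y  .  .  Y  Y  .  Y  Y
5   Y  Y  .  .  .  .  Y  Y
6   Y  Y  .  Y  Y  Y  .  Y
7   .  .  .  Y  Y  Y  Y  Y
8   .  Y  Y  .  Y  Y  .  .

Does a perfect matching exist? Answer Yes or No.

One maximum matching: 1–H, 2–F, 3–C, 4–D, 5–G, 6–A, 7–E, 8–B.
Every left vertex is matched, so this is a perfect matching.

Yes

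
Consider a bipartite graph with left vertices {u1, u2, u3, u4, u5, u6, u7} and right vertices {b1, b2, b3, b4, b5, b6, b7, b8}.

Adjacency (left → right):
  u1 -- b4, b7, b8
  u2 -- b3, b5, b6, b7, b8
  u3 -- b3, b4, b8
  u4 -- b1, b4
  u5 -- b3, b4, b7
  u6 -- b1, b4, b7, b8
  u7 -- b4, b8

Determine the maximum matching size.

A valid assignment of size 6: u1–b4, u2–b5, u3–b3, u4–b1, u5–b7, u6–b8.
The set {u1, u3, u4, u5, u6, u7} has only 5 neighbours ({b1, b3, b4, b7, b8}), so by Hall's theorem at most 6 of the 7 left vertices can be matched.

6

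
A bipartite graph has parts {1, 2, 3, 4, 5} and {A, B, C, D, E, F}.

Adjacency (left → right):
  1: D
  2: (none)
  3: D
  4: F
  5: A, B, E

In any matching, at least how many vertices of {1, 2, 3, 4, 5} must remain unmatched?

For example, pair 1→D, 4→F, 5→B.
The set {1, 2, 3} has only 1 neighbour ({D}), so by Hall's theorem at most 3 of the 5 left vertices can be matched.
That matches 3 of the 5, leaving 2 unmatched; no matching can do better.

2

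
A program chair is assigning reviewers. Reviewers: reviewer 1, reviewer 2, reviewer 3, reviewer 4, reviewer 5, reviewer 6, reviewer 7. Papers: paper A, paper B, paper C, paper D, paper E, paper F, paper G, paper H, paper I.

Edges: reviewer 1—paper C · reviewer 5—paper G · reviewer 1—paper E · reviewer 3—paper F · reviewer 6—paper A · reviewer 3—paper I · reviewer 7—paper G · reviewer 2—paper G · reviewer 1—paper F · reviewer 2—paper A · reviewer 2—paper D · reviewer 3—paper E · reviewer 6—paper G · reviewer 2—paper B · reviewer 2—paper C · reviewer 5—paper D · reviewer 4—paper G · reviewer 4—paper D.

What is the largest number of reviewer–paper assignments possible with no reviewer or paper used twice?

A valid assignment of size 6: reviewer 1→paper E, reviewer 2→paper B, reviewer 3→paper I, reviewer 4→paper G, reviewer 5→paper D, reviewer 6→paper A.
The set {reviewer 4, reviewer 5, reviewer 7} has only 2 neighbours ({paper D, paper G}), so by Hall's theorem at most 6 of the 7 reviewers can be matched.

6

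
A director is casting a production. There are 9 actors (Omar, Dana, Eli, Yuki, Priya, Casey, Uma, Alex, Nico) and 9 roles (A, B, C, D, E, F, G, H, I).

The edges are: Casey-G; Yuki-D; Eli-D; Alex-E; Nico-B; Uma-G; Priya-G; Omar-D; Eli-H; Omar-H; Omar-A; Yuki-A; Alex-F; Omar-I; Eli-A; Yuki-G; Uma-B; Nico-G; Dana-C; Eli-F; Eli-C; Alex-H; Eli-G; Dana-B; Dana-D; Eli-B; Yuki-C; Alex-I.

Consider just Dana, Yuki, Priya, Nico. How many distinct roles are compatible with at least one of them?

5

The union of neighbours of {Dana, Yuki, Priya, Nico} is {A, B, C, D, G}, which has 5 elements.
Since |N(S)| = 5 ≥ |S| = 4, Hall's condition holds for this subset.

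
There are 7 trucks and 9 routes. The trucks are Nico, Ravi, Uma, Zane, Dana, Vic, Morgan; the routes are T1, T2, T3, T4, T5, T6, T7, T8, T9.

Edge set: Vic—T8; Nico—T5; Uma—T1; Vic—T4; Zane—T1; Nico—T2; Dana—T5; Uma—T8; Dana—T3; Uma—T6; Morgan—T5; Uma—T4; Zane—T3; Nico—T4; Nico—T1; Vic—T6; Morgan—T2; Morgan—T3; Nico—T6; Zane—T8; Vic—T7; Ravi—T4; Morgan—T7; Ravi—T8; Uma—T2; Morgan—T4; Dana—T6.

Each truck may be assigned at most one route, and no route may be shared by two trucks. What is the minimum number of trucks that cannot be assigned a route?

0

For example, pair Nico→T4, Ravi→T8, Uma→T1, Zane→T3, Dana→T5, Vic→T6, Morgan→T7.
This saturates every truck, so 7 is the maximum.
That matches 7 of the 7, leaving 0 unmatched; no matching can do better.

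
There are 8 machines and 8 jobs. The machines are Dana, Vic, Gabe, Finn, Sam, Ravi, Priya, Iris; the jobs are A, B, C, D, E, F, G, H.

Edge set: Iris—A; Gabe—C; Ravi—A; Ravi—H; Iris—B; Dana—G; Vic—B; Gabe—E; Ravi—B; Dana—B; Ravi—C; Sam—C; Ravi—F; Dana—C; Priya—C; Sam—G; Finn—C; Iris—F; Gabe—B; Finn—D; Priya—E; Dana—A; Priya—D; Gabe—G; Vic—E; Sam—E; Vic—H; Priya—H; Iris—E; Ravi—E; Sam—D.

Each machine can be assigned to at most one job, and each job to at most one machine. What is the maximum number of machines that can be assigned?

8

One maximum matching: Dana→A, Vic→H, Gabe→G, Finn→D, Sam→C, Ravi→F, Priya→E, Iris→B.
This saturates every machine, so 8 is the maximum.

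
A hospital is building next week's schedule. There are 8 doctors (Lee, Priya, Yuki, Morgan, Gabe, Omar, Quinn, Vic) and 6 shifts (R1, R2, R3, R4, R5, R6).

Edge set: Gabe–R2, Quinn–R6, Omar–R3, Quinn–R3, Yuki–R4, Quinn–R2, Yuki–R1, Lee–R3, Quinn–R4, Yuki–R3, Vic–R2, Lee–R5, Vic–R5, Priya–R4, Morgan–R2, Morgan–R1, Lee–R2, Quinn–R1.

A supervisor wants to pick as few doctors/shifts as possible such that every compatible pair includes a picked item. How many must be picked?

6

{Quinn, R1, R2, R3, R4, R5} is a vertex cover of size 6: every edge has an endpoint in this set.
No smaller cover exists because Lee–R5, Priya–R4, Yuki–R3, Morgan–R1, Gabe–R2, Quinn–R6 is a matching of size 6, and a cover must include an endpoint of each of these disjoint edges (König's theorem).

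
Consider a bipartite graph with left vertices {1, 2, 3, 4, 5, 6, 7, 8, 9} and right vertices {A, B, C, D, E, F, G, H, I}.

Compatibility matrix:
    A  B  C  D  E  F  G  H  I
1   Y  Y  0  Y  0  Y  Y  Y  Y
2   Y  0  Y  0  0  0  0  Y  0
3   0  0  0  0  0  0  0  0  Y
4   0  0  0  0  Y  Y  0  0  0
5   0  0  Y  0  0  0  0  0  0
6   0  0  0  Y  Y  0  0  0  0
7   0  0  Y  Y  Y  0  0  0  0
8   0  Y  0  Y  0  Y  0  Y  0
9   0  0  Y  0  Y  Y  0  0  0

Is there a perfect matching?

The set {4, 5, 6, 7, 9} has only 4 neighbours ({C, D, E, F}), so by Hall's theorem at most 8 of the 9 left vertices can be matched.
Hence no matching covers every left vertex.

No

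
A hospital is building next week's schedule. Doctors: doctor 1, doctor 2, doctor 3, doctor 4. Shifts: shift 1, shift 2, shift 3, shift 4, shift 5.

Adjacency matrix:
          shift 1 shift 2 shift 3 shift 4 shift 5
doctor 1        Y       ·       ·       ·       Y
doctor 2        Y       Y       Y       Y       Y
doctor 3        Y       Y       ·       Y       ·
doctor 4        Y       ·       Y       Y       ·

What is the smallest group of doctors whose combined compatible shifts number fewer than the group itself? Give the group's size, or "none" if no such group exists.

A matching saturating every doctor exists, for instance doctor 1→shift 1, doctor 2→shift 5, doctor 3→shift 2, doctor 4→shift 3.
By Hall's marriage theorem, this means |N(S)| ≥ |S| for every subset S, so no violating subset exists.

none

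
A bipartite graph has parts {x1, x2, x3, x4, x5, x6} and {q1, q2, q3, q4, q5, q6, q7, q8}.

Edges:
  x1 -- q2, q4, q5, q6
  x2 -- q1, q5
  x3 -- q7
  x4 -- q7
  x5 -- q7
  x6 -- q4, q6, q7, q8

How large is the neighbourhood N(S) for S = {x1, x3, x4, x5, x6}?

6

The union of neighbours of {x1, x3, x4, x5, x6} is {q2, q4, q5, q6, q7, q8}, which has 6 elements.
Since |N(S)| = 6 ≥ |S| = 5, Hall's condition holds for this subset.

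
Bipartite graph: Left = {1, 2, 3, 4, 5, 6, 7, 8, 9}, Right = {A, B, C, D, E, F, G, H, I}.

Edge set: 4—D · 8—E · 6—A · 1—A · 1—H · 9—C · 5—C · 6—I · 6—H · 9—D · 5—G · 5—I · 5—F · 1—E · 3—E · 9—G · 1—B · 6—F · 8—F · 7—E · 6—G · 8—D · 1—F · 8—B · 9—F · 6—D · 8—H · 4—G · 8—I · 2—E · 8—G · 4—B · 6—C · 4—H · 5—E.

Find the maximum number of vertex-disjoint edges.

A valid assignment of size 7: 1–A, 2–E, 4–B, 5–G, 6–D, 8–H, 9–F.
The set {2, 3, 7} has only 1 neighbour ({E}), so by Hall's theorem at most 7 of the 9 left vertices can be matched.

7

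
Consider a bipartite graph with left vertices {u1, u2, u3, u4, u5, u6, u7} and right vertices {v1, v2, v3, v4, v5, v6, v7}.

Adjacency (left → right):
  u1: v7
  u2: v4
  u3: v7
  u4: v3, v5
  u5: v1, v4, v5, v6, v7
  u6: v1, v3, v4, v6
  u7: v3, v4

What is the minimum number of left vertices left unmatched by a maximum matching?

1

One maximum matching: u1–v7, u2–v4, u4–v5, u5–v1, u6–v6, u7–v3.
The set {u1, u3} has only 1 neighbour ({v7}), so by Hall's theorem at most 6 of the 7 left vertices can be matched.
That matches 6 of the 7, leaving 1 unmatched; no matching can do better.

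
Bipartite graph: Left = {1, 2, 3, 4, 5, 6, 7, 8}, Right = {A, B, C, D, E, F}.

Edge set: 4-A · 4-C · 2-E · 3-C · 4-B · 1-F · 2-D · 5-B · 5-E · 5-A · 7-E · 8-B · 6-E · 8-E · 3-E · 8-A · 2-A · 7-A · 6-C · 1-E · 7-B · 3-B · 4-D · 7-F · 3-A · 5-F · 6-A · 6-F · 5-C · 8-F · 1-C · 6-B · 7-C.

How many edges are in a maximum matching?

6

One maximum matching: 1→F, 2→D, 3→B, 4→C, 5→E, 6→A.
The set {1, 2, 3, 4, 5, 6, 7, 8} has only 6 neighbours ({A, B, C, D, E, F}), so by Hall's theorem at most 6 of the 8 left vertices can be matched.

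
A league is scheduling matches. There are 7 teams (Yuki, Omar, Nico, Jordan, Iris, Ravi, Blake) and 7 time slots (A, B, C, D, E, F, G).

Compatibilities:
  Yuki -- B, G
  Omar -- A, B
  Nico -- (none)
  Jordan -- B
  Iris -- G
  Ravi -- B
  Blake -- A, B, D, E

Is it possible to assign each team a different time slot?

No

The set {Yuki, Nico, Jordan, Iris, Ravi} has only 2 neighbours ({B, G}), so by Hall's theorem at most 4 of the 7 teams can be matched.
Hence no matching covers every team.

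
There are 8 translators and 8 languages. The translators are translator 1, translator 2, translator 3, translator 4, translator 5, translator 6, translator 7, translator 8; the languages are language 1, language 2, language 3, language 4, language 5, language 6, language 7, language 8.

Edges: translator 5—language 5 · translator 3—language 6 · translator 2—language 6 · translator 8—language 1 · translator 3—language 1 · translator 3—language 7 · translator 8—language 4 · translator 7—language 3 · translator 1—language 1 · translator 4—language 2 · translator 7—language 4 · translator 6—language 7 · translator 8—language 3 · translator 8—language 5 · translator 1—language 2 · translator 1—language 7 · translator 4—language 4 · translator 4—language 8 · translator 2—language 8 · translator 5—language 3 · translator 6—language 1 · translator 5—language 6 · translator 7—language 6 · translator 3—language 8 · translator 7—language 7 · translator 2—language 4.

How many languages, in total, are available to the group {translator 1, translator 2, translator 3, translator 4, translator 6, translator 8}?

The union of neighbours of {translator 1, translator 2, translator 3, translator 4, translator 6, translator 8} is {language 1, language 2, language 3, language 4, language 5, language 6, language 7, language 8}, which has 8 elements.
Since |N(S)| = 8 ≥ |S| = 6, Hall's condition holds for this subset.

8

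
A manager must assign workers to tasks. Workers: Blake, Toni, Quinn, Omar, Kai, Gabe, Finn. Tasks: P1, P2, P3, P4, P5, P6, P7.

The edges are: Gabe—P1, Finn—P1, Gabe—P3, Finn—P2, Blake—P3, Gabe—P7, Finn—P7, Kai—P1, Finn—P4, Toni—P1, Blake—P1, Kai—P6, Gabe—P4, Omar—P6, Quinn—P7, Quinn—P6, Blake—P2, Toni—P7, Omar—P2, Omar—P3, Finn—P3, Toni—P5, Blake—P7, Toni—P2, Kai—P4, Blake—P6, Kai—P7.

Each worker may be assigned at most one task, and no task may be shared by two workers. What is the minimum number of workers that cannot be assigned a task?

A valid assignment of size 7: Blake→P2, Toni→P5, Quinn→P6, Omar→P3, Kai→P4, Gabe→P7, Finn→P1.
This saturates every worker, so 7 is the maximum.
That matches 7 of the 7, leaving 0 unmatched; no matching can do better.

0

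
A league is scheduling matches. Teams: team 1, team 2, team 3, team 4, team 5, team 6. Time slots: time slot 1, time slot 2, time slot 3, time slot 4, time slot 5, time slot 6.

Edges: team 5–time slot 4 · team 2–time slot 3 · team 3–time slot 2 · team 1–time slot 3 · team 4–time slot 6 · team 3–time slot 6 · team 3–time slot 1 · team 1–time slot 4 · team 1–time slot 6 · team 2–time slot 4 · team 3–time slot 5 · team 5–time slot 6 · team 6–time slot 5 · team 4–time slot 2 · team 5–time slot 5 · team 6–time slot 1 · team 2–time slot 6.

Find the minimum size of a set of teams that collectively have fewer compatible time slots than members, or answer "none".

A matching saturating every team exists, for instance team 1→time slot 6, team 2→time slot 3, team 3→time slot 1, team 4→time slot 2, team 5→time slot 4, team 6→time slot 5.
By Hall's marriage theorem, this means |N(S)| ≥ |S| for every subset S, so no violating subset exists.

none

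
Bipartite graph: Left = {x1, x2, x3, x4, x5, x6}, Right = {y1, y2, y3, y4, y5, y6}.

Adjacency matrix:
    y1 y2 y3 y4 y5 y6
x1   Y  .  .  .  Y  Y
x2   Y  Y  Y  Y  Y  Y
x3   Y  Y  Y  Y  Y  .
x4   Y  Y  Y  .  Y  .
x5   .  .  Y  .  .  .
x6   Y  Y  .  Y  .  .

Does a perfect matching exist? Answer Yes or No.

A valid assignment of size 6: x1→y5, x2→y6, x3→y4, x4→y2, x5→y3, x6→y1.
Every left vertex is matched, so this is a perfect matching.

Yes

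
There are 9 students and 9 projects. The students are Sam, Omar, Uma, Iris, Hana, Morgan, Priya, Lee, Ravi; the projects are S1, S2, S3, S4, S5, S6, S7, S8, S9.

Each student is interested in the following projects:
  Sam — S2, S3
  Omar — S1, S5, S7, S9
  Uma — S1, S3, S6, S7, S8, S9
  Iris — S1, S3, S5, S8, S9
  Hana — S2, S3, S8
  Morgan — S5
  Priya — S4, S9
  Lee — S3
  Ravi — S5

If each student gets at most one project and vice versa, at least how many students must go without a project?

1

For example, pair Sam→S2, Omar→S7, Uma→S6, Iris→S9, Hana→S8, Morgan→S5, Priya→S4, Lee→S3.
The set {Morgan, Ravi} has only 1 neighbour ({S5}), so by Hall's theorem at most 8 of the 9 students can be matched.
That matches 8 of the 9, leaving 1 unmatched; no matching can do better.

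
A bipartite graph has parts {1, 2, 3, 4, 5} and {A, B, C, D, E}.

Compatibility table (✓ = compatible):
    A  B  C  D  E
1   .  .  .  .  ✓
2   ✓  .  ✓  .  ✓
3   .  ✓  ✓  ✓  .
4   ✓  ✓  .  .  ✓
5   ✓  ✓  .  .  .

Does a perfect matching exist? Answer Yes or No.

One maximum matching: 1–E, 2–C, 3–D, 4–A, 5–B.
All 5 left vertices are covered.

Yes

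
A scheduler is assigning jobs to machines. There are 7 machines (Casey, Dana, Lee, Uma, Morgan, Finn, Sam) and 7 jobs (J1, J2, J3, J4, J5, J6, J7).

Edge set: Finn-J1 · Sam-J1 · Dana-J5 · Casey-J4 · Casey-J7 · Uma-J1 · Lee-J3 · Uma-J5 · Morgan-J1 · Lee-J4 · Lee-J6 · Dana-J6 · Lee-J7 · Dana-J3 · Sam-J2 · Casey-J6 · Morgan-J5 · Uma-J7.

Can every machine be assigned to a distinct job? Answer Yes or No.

Yes

A valid assignment of size 7: Casey→J6, Dana→J3, Lee→J4, Uma→J7, Morgan→J5, Finn→J1, Sam→J2.
Every machine is matched, so this is a perfect matching.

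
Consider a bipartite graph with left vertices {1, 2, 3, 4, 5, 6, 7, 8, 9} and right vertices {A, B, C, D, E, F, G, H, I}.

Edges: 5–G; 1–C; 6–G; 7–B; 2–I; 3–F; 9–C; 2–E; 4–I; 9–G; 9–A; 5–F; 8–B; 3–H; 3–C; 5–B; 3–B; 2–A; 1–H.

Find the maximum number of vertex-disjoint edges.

8

One maximum matching: 1–H, 2–E, 3–C, 4–I, 5–F, 6–G, 7–B, 9–A.
The set {7, 8} has only 1 neighbour ({B}), so by Hall's theorem at most 8 of the 9 left vertices can be matched.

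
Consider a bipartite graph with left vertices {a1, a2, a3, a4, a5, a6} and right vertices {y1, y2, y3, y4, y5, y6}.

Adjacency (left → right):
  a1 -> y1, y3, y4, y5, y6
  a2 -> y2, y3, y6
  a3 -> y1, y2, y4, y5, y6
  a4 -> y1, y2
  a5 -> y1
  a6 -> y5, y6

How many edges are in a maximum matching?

One maximum matching: a1-y4, a2-y3, a3-y5, a4-y2, a5-y1, a6-y6.
This saturates every left vertex, so 6 is the maximum.

6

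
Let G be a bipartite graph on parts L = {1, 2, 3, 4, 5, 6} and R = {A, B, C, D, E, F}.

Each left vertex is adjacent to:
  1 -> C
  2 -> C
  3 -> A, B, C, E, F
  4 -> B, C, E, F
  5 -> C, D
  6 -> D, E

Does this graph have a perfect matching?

No

The set {1, 2} has only 1 neighbour ({C}), so by Hall's theorem at most 5 of the 6 left vertices can be matched.
Hence no matching covers every left vertex.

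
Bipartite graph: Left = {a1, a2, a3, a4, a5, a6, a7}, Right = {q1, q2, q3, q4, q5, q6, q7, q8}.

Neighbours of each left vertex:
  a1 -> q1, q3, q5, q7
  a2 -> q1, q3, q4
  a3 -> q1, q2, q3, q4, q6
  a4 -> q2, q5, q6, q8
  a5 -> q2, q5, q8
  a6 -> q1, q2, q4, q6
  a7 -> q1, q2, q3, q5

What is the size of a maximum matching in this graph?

7

One maximum matching: a1–q7, a2–q3, a3–q4, a4–q8, a5–q5, a6–q6, a7–q2.
This saturates every left vertex, so 7 is the maximum.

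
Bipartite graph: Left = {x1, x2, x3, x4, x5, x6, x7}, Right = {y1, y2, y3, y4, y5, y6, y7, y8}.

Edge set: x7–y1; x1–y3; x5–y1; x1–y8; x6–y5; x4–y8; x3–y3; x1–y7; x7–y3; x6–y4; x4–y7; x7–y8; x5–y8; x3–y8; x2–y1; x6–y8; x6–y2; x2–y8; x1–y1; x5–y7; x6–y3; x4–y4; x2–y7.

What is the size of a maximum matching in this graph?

6

One maximum matching: x1-y3, x2-y7, x3-y8, x4-y4, x5-y1, x6-y2.
The set {x1, x2, x3, x5, x7} has only 4 neighbours ({y1, y3, y7, y8}), so by Hall's theorem at most 6 of the 7 left vertices can be matched.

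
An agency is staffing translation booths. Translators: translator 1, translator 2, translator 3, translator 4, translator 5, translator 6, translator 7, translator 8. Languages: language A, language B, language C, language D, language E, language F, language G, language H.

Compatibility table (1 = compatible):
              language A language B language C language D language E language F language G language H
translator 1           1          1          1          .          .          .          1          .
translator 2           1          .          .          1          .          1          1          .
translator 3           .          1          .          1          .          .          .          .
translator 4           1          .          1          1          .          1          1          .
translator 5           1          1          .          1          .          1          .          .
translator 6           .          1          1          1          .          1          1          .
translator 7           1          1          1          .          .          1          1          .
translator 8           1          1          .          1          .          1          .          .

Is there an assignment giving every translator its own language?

The set {translator 1, translator 2, translator 3, translator 4, translator 5, translator 6, translator 7, translator 8} has only 6 neighbours ({language A, language B, language C, language D, language F, language G}), so by Hall's theorem at most 6 of the 8 translators can be matched.
Hence no matching covers every translator.

No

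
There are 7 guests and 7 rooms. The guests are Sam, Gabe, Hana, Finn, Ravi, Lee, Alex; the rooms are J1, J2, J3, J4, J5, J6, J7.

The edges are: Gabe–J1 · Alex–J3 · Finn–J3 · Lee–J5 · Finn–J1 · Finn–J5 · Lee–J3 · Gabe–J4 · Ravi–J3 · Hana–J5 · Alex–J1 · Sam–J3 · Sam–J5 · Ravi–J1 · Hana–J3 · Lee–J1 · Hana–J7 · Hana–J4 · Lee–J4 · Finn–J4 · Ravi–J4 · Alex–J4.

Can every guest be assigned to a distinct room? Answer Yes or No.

No

The set {Sam, Gabe, Finn, Ravi, Lee, Alex} has only 4 neighbours ({J1, J3, J4, J5}), so by Hall's theorem at most 5 of the 7 guests can be matched.
Hence no matching covers every guest.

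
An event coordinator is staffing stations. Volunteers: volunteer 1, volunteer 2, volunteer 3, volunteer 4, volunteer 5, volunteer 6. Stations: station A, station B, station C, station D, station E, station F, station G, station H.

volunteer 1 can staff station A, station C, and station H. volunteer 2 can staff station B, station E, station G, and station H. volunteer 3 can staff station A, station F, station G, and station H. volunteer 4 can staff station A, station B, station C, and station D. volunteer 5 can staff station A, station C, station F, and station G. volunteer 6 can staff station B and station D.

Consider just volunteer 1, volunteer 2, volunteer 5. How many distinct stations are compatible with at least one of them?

7

The union of neighbours of {volunteer 1, volunteer 2, volunteer 5} is {station A, station B, station C, station E, station F, station G, station H}, which has 7 elements.
Since |N(S)| = 7 ≥ |S| = 3, Hall's condition holds for this subset.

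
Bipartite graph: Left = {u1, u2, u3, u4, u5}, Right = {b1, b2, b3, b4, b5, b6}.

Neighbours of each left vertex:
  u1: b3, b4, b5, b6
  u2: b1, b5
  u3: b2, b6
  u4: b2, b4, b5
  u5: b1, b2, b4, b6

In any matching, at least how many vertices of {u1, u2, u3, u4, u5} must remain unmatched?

One maximum matching: u1–b3, u2–b1, u3–b2, u4–b5, u5–b6.
All 5 left vertices are matched, so no larger matching exists.
That matches 5 of the 5, leaving 0 unmatched; no matching can do better.

0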